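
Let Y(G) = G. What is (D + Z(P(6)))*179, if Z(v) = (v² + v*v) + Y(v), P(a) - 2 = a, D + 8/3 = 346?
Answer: 257402/3 ≈ 85801.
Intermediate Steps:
D = 1030/3 (D = -8/3 + 346 = 1030/3 ≈ 343.33)
P(a) = 2 + a
Z(v) = v + 2*v² (Z(v) = (v² + v*v) + v = (v² + v²) + v = 2*v² + v = v + 2*v²)
(D + Z(P(6)))*179 = (1030/3 + (2 + 6)*(1 + 2*(2 + 6)))*179 = (1030/3 + 8*(1 + 2*8))*179 = (1030/3 + 8*(1 + 16))*179 = (1030/3 + 8*17)*179 = (1030/3 + 136)*179 = (1438/3)*179 = 257402/3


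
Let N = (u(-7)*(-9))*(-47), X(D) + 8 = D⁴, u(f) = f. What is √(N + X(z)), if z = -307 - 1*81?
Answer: √22663492967 ≈ 1.5054e+5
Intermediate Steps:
z = -388 (z = -307 - 81 = -388)
X(D) = -8 + D⁴
N = -2961 (N = -7*(-9)*(-47) = 63*(-47) = -2961)
√(N + X(z)) = √(-2961 + (-8 + (-388)⁴)) = √(-2961 + (-8 + 22663495936)) = √(-2961 + 22663495928) = √22663492967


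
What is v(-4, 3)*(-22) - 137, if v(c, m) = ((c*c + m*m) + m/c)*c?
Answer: 1997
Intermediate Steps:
v(c, m) = c*(c² + m² + m/c) (v(c, m) = ((c² + m²) + m/c)*c = (c² + m² + m/c)*c = c*(c² + m² + m/c))
v(-4, 3)*(-22) - 137 = (3 + (-4)³ - 4*3²)*(-22) - 137 = (3 - 64 - 4*9)*(-22) - 137 = (3 - 64 - 36)*(-22) - 137 = -97*(-22) - 137 = 2134 - 137 = 1997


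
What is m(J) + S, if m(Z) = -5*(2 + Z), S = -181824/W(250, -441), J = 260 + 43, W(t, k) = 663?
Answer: -397633/221 ≈ -1799.2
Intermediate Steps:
J = 303
S = -60608/221 (S = -181824/663 = -181824*1/663 = -60608/221 ≈ -274.24)
m(Z) = -10 - 5*Z
m(J) + S = (-10 - 5*303) - 60608/221 = (-10 - 1515) - 60608/221 = -1525 - 60608/221 = -397633/221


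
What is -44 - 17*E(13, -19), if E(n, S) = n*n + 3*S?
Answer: -1948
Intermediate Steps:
E(n, S) = n**2 + 3*S
-44 - 17*E(13, -19) = -44 - 17*(13**2 + 3*(-19)) = -44 - 17*(169 - 57) = -44 - 17*112 = -44 - 1904 = -1948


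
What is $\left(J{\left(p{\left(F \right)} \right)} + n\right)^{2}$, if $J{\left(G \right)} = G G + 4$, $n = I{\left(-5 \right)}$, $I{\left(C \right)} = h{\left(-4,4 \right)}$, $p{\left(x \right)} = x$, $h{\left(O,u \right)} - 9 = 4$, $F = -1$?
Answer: $324$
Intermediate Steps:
$h{\left(O,u \right)} = 13$ ($h{\left(O,u \right)} = 9 + 4 = 13$)
$I{\left(C \right)} = 13$
$n = 13$
$J{\left(G \right)} = 4 + G^{2}$ ($J{\left(G \right)} = G^{2} + 4 = 4 + G^{2}$)
$\left(J{\left(p{\left(F \right)} \right)} + n\right)^{2} = \left(\left(4 + \left(-1\right)^{2}\right) + 13\right)^{2} = \left(\left(4 + 1\right) + 13\right)^{2} = \left(5 + 13\right)^{2} = 18^{2} = 324$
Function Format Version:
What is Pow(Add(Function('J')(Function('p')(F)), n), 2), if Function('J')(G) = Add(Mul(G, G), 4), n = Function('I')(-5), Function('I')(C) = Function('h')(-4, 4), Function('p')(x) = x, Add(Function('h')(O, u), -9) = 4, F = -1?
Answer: 324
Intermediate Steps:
Function('h')(O, u) = 13 (Function('h')(O, u) = Add(9, 4) = 13)
Function('I')(C) = 13
n = 13
Function('J')(G) = Add(4, Pow(G, 2)) (Function('J')(G) = Add(Pow(G, 2), 4) = Add(4, Pow(G, 2)))
Pow(Add(Function('J')(Function('p')(F)), n), 2) = Pow(Add(Add(4, Pow(-1, 2)), 13), 2) = Pow(Add(Add(4, 1), 13), 2) = Pow(Add(5, 13), 2) = Pow(18, 2) = 324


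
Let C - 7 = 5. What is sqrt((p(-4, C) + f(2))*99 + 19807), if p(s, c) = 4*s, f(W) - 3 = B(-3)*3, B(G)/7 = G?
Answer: sqrt(12283) ≈ 110.83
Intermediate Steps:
C = 12 (C = 7 + 5 = 12)
B(G) = 7*G
f(W) = -60 (f(W) = 3 + (7*(-3))*3 = 3 - 21*3 = 3 - 63 = -60)
sqrt((p(-4, C) + f(2))*99 + 19807) = sqrt((4*(-4) - 60)*99 + 19807) = sqrt((-16 - 60)*99 + 19807) = sqrt(-76*99 + 19807) = sqrt(-7524 + 19807) = sqrt(12283)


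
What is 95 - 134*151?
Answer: -20139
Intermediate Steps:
95 - 134*151 = 95 - 20234 = -20139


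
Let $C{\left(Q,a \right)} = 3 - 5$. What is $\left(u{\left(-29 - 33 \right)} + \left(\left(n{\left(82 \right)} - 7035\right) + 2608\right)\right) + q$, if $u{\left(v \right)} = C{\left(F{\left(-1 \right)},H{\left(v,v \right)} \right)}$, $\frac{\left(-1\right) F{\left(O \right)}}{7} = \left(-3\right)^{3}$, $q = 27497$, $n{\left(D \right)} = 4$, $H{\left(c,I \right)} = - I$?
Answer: $23072$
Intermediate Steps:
$F{\left(O \right)} = 189$ ($F{\left(O \right)} = - 7 \left(-3\right)^{3} = \left(-7\right) \left(-27\right) = 189$)
$C{\left(Q,a \right)} = -2$
$u{\left(v \right)} = -2$
$\left(u{\left(-29 - 33 \right)} + \left(\left(n{\left(82 \right)} - 7035\right) + 2608\right)\right) + q = \left(-2 + \left(\left(4 - 7035\right) + 2608\right)\right) + 27497 = \left(-2 + \left(-7031 + 2608\right)\right) + 27497 = \left(-2 - 4423\right) + 27497 = -4425 + 27497 = 23072$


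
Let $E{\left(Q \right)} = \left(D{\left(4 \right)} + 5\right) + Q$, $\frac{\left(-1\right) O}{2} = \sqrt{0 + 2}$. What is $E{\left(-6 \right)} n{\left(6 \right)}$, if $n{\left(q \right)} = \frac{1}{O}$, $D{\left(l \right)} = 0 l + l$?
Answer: $- \frac{3 \sqrt{2}}{4} \approx -1.0607$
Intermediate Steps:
$O = - 2 \sqrt{2}$ ($O = - 2 \sqrt{0 + 2} = - 2 \sqrt{2} \approx -2.8284$)
$D{\left(l \right)} = l$ ($D{\left(l \right)} = 0 + l = l$)
$n{\left(q \right)} = - \frac{\sqrt{2}}{4}$ ($n{\left(q \right)} = \frac{1}{\left(-2\right) \sqrt{2}} = - \frac{\sqrt{2}}{4}$)
$E{\left(Q \right)} = 9 + Q$ ($E{\left(Q \right)} = \left(4 + 5\right) + Q = 9 + Q$)
$E{\left(-6 \right)} n{\left(6 \right)} = \left(9 - 6\right) \left(- \frac{\sqrt{2}}{4}\right) = 3 \left(- \frac{\sqrt{2}}{4}\right) = - \frac{3 \sqrt{2}}{4}$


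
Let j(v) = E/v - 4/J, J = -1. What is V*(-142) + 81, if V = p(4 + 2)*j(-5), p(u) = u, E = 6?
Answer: -11523/5 ≈ -2304.6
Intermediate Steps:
j(v) = 4 + 6/v (j(v) = 6/v - 4/(-1) = 6/v - 4*(-1) = 6/v + 4 = 4 + 6/v)
V = 84/5 (V = (4 + 2)*(4 + 6/(-5)) = 6*(4 + 6*(-⅕)) = 6*(4 - 6/5) = 6*(14/5) = 84/5 ≈ 16.800)
V*(-142) + 81 = (84/5)*(-142) + 81 = -11928/5 + 81 = -11523/5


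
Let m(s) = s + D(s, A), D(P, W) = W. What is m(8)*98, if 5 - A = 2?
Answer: 1078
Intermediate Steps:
A = 3 (A = 5 - 1*2 = 5 - 2 = 3)
m(s) = 3 + s (m(s) = s + 3 = 3 + s)
m(8)*98 = (3 + 8)*98 = 11*98 = 1078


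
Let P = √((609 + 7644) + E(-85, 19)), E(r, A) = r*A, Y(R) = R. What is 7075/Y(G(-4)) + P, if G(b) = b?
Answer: -7075/4 + √6638 ≈ -1687.3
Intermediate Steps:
E(r, A) = A*r
P = √6638 (P = √((609 + 7644) + 19*(-85)) = √(8253 - 1615) = √6638 ≈ 81.474)
7075/Y(G(-4)) + P = 7075/(-4) + √6638 = 7075*(-¼) + √6638 = -7075/4 + √6638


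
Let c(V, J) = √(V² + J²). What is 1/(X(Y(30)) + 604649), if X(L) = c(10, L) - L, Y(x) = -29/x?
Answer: 18139499/10968047462672 - √90841/10968047462672 ≈ 1.6538e-6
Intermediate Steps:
c(V, J) = √(J² + V²)
X(L) = √(100 + L²) - L (X(L) = √(L² + 10²) - L = √(L² + 100) - L = √(100 + L²) - L)
1/(X(Y(30)) + 604649) = 1/((√(100 + (-29/30)²) - (-29)/30) + 604649) = 1/((√(100 + (-29*1/30)²) - (-29)/30) + 604649) = 1/((√(100 + (-29/30)²) - 1*(-29/30)) + 604649) = 1/((√(100 + 841/900) + 29/30) + 604649) = 1/((√(90841/900) + 29/30) + 604649) = 1/((√90841/30 + 29/30) + 604649) = 1/((29/30 + √90841/30) + 604649) = 1/(18139499/30 + √90841/30)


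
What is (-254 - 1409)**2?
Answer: 2765569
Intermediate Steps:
(-254 - 1409)**2 = (-1663)**2 = 2765569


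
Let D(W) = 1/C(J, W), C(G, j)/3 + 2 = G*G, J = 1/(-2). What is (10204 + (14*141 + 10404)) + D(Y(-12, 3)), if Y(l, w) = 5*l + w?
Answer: 474218/21 ≈ 22582.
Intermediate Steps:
J = -½ (J = 1*(-½) = -½ ≈ -0.50000)
Y(l, w) = w + 5*l
C(G, j) = -6 + 3*G² (C(G, j) = -6 + 3*(G*G) = -6 + 3*G²)
D(W) = -4/21 (D(W) = 1/(-6 + 3*(-½)²) = 1/(-6 + 3*(¼)) = 1/(-6 + ¾) = 1/(-21/4) = -4/21)
(10204 + (14*141 + 10404)) + D(Y(-12, 3)) = (10204 + (14*141 + 10404)) - 4/21 = (10204 + (1974 + 10404)) - 4/21 = (10204 + 12378) - 4/21 = 22582 - 4/21 = 474218/21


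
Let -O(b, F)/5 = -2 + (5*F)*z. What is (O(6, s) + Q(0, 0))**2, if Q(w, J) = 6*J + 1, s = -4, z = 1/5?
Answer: 961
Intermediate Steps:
z = 1/5 ≈ 0.20000
O(b, F) = 10 - 5*F (O(b, F) = -5*(-2 + (5*F)*(1/5)) = -5*(-2 + F) = 10 - 5*F)
Q(w, J) = 1 + 6*J
(O(6, s) + Q(0, 0))**2 = ((10 - 5*(-4)) + (1 + 6*0))**2 = ((10 + 20) + (1 + 0))**2 = (30 + 1)**2 = 31**2 = 961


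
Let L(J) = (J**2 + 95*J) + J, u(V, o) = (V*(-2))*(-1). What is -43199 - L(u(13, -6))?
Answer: -46371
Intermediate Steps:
u(V, o) = 2*V (u(V, o) = -2*V*(-1) = 2*V)
L(J) = J**2 + 96*J
-43199 - L(u(13, -6)) = -43199 - 2*13*(96 + 2*13) = -43199 - 26*(96 + 26) = -43199 - 26*122 = -43199 - 1*3172 = -43199 - 3172 = -46371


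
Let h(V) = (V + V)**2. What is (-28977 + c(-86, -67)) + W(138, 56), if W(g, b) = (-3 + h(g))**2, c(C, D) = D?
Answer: 5802296885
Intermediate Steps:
h(V) = 4*V**2 (h(V) = (2*V)**2 = 4*V**2)
W(g, b) = (-3 + 4*g**2)**2
(-28977 + c(-86, -67)) + W(138, 56) = (-28977 - 67) + (-3 + 4*138**2)**2 = -29044 + (-3 + 4*19044)**2 = -29044 + (-3 + 76176)**2 = -29044 + 76173**2 = -29044 + 5802325929 = 5802296885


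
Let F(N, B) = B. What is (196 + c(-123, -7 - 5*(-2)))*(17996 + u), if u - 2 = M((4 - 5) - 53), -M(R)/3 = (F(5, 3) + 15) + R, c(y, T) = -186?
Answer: 181060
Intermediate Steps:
M(R) = -54 - 3*R (M(R) = -3*((3 + 15) + R) = -3*(18 + R) = -54 - 3*R)
u = 110 (u = 2 + (-54 - 3*((4 - 5) - 53)) = 2 + (-54 - 3*(-1 - 53)) = 2 + (-54 - 3*(-54)) = 2 + (-54 + 162) = 2 + 108 = 110)
(196 + c(-123, -7 - 5*(-2)))*(17996 + u) = (196 - 186)*(17996 + 110) = 10*18106 = 181060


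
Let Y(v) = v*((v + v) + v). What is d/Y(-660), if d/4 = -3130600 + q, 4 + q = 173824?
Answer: -147839/16335 ≈ -9.0504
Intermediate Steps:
q = 173820 (q = -4 + 173824 = 173820)
Y(v) = 3*v² (Y(v) = v*(2*v + v) = v*(3*v) = 3*v²)
d = -11827120 (d = 4*(-3130600 + 173820) = 4*(-2956780) = -11827120)
d/Y(-660) = -11827120/(3*(-660)²) = -11827120/(3*435600) = -11827120/1306800 = -11827120*1/1306800 = -147839/16335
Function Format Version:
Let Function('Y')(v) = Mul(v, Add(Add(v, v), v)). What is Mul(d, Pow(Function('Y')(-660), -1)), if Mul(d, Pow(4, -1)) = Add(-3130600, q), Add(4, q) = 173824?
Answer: Rational(-147839, 16335) ≈ -9.0504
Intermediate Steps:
q = 173820 (q = Add(-4, 173824) = 173820)
Function('Y')(v) = Mul(3, Pow(v, 2)) (Function('Y')(v) = Mul(v, Add(Mul(2, v), v)) = Mul(v, Mul(3, v)) = Mul(3, Pow(v, 2)))
d = -11827120 (d = Mul(4, Add(-3130600, 173820)) = Mul(4, -2956780) = -11827120)
Mul(d, Pow(Function('Y')(-660), -1)) = Mul(-11827120, Pow(Mul(3, Pow(-660, 2)), -1)) = Mul(-11827120, Pow(Mul(3, 435600), -1)) = Mul(-11827120, Pow(1306800, -1)) = Mul(-11827120, Rational(1, 1306800)) = Rational(-147839, 16335)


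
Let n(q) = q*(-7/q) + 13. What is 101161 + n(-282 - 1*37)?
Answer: 101167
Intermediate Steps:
n(q) = 6 (n(q) = -7 + 13 = 6)
101161 + n(-282 - 1*37) = 101161 + 6 = 101167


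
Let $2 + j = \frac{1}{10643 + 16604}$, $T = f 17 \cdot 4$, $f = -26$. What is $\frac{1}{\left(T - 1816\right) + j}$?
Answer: $- \frac{27247}{97707741} \approx -0.00027886$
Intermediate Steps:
$T = -1768$ ($T = \left(-26\right) 17 \cdot 4 = \left(-442\right) 4 = -1768$)
$j = - \frac{54493}{27247}$ ($j = -2 + \frac{1}{10643 + 16604} = -2 + \frac{1}{27247} = - \frac{54493}{27247} \approx -2.0$)
$\frac{1}{\left(T - 1816\right) + j} = \frac{1}{\left(-1768 - 1816\right) - \frac{54493}{27247}} = \frac{1}{-3584 - \frac{54493}{27247}} = \frac{1}{- \frac{97707741}{27247}} = - \frac{27247}{97707741}$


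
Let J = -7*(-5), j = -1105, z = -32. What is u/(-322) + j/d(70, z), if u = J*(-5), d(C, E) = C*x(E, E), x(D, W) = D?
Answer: 10683/10304 ≈ 1.0368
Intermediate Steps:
d(C, E) = C*E
J = 35
u = -175 (u = 35*(-5) = -175)
u/(-322) + j/d(70, z) = -175/(-322) - 1105/(70*(-32)) = -175*(-1/322) - 1105/(-2240) = 25/46 - 1105*(-1/2240) = 25/46 + 221/448 = 10683/10304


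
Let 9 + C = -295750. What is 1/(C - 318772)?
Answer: -1/614531 ≈ -1.6273e-6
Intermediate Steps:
C = -295759 (C = -9 - 295750 = -295759)
1/(C - 318772) = 1/(-295759 - 318772) = 1/(-614531) = -1/614531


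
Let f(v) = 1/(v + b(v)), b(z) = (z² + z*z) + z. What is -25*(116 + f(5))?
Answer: -34805/12 ≈ -2900.4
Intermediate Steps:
b(z) = z + 2*z² (b(z) = (z² + z²) + z = 2*z² + z = z + 2*z²)
f(v) = 1/(v + v*(1 + 2*v))
-25*(116 + f(5)) = -25*(116 + (½)/(5*(1 + 5))) = -25*(116 + (½)*(⅕)/6) = -25*(116 + (½)*(⅕)*(⅙)) = -25*(116 + 1/60) = -25*6961/60 = -34805/12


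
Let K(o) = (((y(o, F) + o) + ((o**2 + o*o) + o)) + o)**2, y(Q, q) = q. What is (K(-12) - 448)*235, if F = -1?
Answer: 14699955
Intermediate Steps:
K(o) = (-1 + 2*o**2 + 3*o)**2 (K(o) = (((-1 + o) + ((o**2 + o*o) + o)) + o)**2 = (((-1 + o) + ((o**2 + o**2) + o)) + o)**2 = (((-1 + o) + (2*o**2 + o)) + o)**2 = (((-1 + o) + (o + 2*o**2)) + o)**2 = ((-1 + 2*o + 2*o**2) + o)**2 = (-1 + 2*o**2 + 3*o)**2)
(K(-12) - 448)*235 = ((-1 + 2*(-12)**2 + 3*(-12))**2 - 448)*235 = ((-1 + 2*144 - 36)**2 - 448)*235 = ((-1 + 288 - 36)**2 - 448)*235 = (251**2 - 448)*235 = (63001 - 448)*235 = 62553*235 = 14699955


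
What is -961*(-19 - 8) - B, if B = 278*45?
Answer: 13437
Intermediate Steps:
B = 12510
-961*(-19 - 8) - B = -961*(-19 - 8) - 1*12510 = -961*(-27) - 12510 = 25947 - 12510 = 13437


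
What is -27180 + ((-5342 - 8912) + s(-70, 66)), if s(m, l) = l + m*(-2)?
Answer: -41228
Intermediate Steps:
s(m, l) = l - 2*m
-27180 + ((-5342 - 8912) + s(-70, 66)) = -27180 + ((-5342 - 8912) + (66 - 2*(-70))) = -27180 + (-14254 + (66 + 140)) = -27180 + (-14254 + 206) = -27180 - 14048 = -41228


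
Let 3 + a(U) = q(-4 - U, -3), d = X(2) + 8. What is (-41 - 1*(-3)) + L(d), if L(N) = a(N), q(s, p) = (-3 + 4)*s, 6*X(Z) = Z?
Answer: -160/3 ≈ -53.333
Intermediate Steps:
X(Z) = Z/6
d = 25/3 (d = (1/6)*2 + 8 = 1/3 + 8 = 25/3 ≈ 8.3333)
q(s, p) = s (q(s, p) = 1*s = s)
a(U) = -7 - U (a(U) = -3 + (-4 - U) = -7 - U)
L(N) = -7 - N
(-41 - 1*(-3)) + L(d) = (-41 - 1*(-3)) + (-7 - 1*25/3) = (-41 + 3) + (-7 - 25/3) = -38 - 46/3 = -160/3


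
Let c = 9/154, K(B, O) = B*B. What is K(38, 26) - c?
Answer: 222367/154 ≈ 1443.9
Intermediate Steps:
K(B, O) = B²
c = 9/154 (c = (1/154)*9 = 9/154 ≈ 0.058442)
K(38, 26) - c = 38² - 1*9/154 = 1444 - 9/154 = 222367/154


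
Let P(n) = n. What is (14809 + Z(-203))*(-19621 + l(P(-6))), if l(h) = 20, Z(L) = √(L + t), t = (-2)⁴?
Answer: -290271209 - 19601*I*√187 ≈ -2.9027e+8 - 2.6804e+5*I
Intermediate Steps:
t = 16
Z(L) = √(16 + L) (Z(L) = √(L + 16) = √(16 + L))
(14809 + Z(-203))*(-19621 + l(P(-6))) = (14809 + √(16 - 203))*(-19621 + 20) = (14809 + √(-187))*(-19601) = (14809 + I*√187)*(-19601) = -290271209 - 19601*I*√187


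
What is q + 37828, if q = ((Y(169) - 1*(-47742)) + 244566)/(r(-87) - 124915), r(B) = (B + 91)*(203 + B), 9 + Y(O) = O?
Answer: 4707439960/124451 ≈ 37826.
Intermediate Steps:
Y(O) = -9 + O
r(B) = (91 + B)*(203 + B)
q = -292468/124451 (q = (((-9 + 169) - 1*(-47742)) + 244566)/((18473 + (-87)² + 294*(-87)) - 124915) = ((160 + 47742) + 244566)/((18473 + 7569 - 25578) - 124915) = (47902 + 244566)/(464 - 124915) = 292468/(-124451) = 292468*(-1/124451) = -292468/124451 ≈ -2.3501)
q + 37828 = -292468/124451 + 37828 = 4707439960/124451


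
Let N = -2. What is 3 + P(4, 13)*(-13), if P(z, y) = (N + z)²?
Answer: -49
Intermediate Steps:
P(z, y) = (-2 + z)²
3 + P(4, 13)*(-13) = 3 + (-2 + 4)²*(-13) = 3 + 2²*(-13) = 3 + 4*(-13) = 3 - 52 = -49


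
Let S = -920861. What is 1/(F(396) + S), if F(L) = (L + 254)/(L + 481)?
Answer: -877/807594447 ≈ -1.0859e-6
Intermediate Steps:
F(L) = (254 + L)/(481 + L)
1/(F(396) + S) = 1/((254 + 396)/(481 + 396) - 920861) = 1/(650/877 - 920861) = 1/(-807594447/877) = -877/807594447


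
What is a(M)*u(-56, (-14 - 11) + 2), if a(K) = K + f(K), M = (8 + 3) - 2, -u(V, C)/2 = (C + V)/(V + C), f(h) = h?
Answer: -36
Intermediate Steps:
u(V, C) = -2 (u(V, C) = -2*(C + V)/(V + C) = -2*(C + V)/(C + V) = -2*1 = -2)
M = 9 (M = 11 - 2 = 9)
a(K) = 2*K (a(K) = K + K = 2*K)
a(M)*u(-56, (-14 - 11) + 2) = (2*9)*(-2) = 18*(-2) = -36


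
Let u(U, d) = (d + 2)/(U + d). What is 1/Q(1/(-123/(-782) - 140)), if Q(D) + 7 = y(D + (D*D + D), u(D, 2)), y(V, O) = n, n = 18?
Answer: 1/11 ≈ 0.090909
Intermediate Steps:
u(U, d) = (2 + d)/(U + d)
y(V, O) = 18
Q(D) = 11 (Q(D) = -7 + 18 = 11)
1/Q(1/(-123/(-782) - 140)) = 1/11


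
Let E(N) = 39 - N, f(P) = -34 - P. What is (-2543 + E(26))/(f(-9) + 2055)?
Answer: -253/203 ≈ -1.2463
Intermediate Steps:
(-2543 + E(26))/(f(-9) + 2055) = (-2543 + (39 - 1*26))/((-34 - 1*(-9)) + 2055) = (-2543 + (39 - 26))/((-34 + 9) + 2055) = (-2543 + 13)/(-25 + 2055) = -2530/2030 = -2530*1/2030 = -253/203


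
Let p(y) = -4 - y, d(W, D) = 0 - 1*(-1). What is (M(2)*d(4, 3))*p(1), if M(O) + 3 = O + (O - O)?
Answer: 5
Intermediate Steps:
M(O) = -3 + O (M(O) = -3 + (O + (O - O)) = -3 + (O + 0) = -3 + O)
d(W, D) = 1 (d(W, D) = 0 + 1 = 1)
(M(2)*d(4, 3))*p(1) = ((-3 + 2)*1)*(-4 - 1*1) = (-1*1)*(-4 - 1) = -1*(-5) = 5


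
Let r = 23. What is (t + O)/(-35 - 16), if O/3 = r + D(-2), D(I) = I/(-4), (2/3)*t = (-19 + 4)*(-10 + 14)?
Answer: 13/34 ≈ 0.38235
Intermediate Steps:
t = -90 (t = 3*((-19 + 4)*(-10 + 14))/2 = 3*(-15*4)/2 = (3/2)*(-60) = -90)
D(I) = -I/4 (D(I) = I*(-1/4) = -I/4)
O = 141/2 (O = 3*(23 - 1/4*(-2)) = 3*(23 + 1/2) = 3*(47/2) = 141/2 ≈ 70.500)
(t + O)/(-35 - 16) = (-90 + 141/2)/(-35 - 16) = -39/2/(-51) = -39/2*(-1/51) = 13/34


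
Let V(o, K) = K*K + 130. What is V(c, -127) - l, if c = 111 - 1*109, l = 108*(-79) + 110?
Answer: 24681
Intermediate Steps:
l = -8422 (l = -8532 + 110 = -8422)
c = 2 (c = 111 - 109 = 2)
V(o, K) = 130 + K² (V(o, K) = K² + 130 = 130 + K²)
V(c, -127) - l = (130 + (-127)²) - 1*(-8422) = (130 + 16129) + 8422 = 16259 + 8422 = 24681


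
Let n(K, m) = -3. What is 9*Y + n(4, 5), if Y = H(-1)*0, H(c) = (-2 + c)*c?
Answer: -3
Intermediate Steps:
H(c) = c*(-2 + c)
Y = 0 (Y = -(-2 - 1)*0 = -1*(-3)*0 = 3*0 = 0)
9*Y + n(4, 5) = 9*0 - 3 = 0 - 3 = -3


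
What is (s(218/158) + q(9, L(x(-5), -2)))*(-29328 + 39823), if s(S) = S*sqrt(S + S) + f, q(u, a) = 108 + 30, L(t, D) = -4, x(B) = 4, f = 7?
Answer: 1521775 + 1143955*sqrt(17222)/6241 ≈ 1.5458e+6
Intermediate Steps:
q(u, a) = 138
s(S) = 7 + sqrt(2)*S**(3/2) (s(S) = S*sqrt(S + S) + 7 = S*sqrt(2*S) + 7 = S*(sqrt(2)*sqrt(S)) + 7 = sqrt(2)*S**(3/2) + 7 = 7 + sqrt(2)*S**(3/2))
(s(218/158) + q(9, L(x(-5), -2)))*(-29328 + 39823) = ((7 + sqrt(2)*(218/158)**(3/2)) + 138)*(-29328 + 39823) = ((7 + sqrt(2)*(218*(1/158))**(3/2)) + 138)*10495 = ((7 + sqrt(2)*(109/79)**(3/2)) + 138)*10495 = ((7 + sqrt(2)*(109*sqrt(8611)/6241)) + 138)*10495 = ((7 + 109*sqrt(17222)/6241) + 138)*10495 = (145 + 109*sqrt(17222)/6241)*10495 = 1521775 + 1143955*sqrt(17222)/6241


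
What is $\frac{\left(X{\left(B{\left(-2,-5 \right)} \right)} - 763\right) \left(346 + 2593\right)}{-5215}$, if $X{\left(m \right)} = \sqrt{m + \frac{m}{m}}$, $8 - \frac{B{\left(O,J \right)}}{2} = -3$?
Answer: $\frac{320351}{745} - \frac{2939 \sqrt{23}}{5215} \approx 427.3$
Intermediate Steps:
$B{\left(O,J \right)} = 22$ ($B{\left(O,J \right)} = 16 - -6 = 16 + 6 = 22$)
$X{\left(m \right)} = \sqrt{1 + m}$ ($X{\left(m \right)} = \sqrt{m + 1} = \sqrt{1 + m}$)
$\frac{\left(X{\left(B{\left(-2,-5 \right)} \right)} - 763\right) \left(346 + 2593\right)}{-5215} = \frac{\left(\sqrt{1 + 22} - 763\right) \left(346 + 2593\right)}{-5215} = \left(\sqrt{23} - 763\right) 2939 \left(- \frac{1}{5215}\right) = \left(-763 + \sqrt{23}\right) 2939 \left(- \frac{1}{5215}\right) = \left(-2242457 + 2939 \sqrt{23}\right) \left(- \frac{1}{5215}\right) = \frac{320351}{745} - \frac{2939 \sqrt{23}}{5215}$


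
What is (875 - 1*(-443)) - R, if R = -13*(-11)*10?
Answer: -112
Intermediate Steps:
R = 1430 (R = 143*10 = 1430)
(875 - 1*(-443)) - R = (875 - 1*(-443)) - 1*1430 = (875 + 443) - 1430 = 1318 - 1430 = -112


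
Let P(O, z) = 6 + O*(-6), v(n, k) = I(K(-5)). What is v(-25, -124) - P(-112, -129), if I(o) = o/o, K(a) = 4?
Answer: -677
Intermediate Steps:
I(o) = 1
v(n, k) = 1
P(O, z) = 6 - 6*O
v(-25, -124) - P(-112, -129) = 1 - (6 - 6*(-112)) = 1 - (6 + 672) = 1 - 1*678 = 1 - 678 = -677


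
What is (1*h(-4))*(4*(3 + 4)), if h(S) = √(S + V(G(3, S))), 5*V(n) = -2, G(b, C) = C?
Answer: 28*I*√110/5 ≈ 58.733*I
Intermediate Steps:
V(n) = -⅖ (V(n) = (⅕)*(-2) = -⅖)
h(S) = √(-⅖ + S) (h(S) = √(S - ⅖) = √(-⅖ + S))
(1*h(-4))*(4*(3 + 4)) = (1*(√(-10 + 25*(-4))/5))*(4*(3 + 4)) = (1*(√(-10 - 100)/5))*(4*7) = (1*(√(-110)/5))*28 = (1*((I*√110)/5))*28 = (1*(I*√110/5))*28 = (I*√110/5)*28 = 28*I*√110/5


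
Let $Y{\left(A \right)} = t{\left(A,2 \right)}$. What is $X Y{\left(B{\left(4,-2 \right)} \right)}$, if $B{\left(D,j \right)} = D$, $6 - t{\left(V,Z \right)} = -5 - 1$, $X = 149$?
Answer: $1788$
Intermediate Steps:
$t{\left(V,Z \right)} = 12$ ($t{\left(V,Z \right)} = 6 - \left(-5 - 1\right) = 6 - -6 = 6 + 6 = 12$)
$Y{\left(A \right)} = 12$
$X Y{\left(B{\left(4,-2 \right)} \right)} = 149 \cdot 12 = 1788$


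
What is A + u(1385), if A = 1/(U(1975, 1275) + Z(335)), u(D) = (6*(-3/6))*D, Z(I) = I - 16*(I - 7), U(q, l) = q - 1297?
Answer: -17596426/4235 ≈ -4155.0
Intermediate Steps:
U(q, l) = -1297 + q
Z(I) = 112 - 15*I (Z(I) = I - 16*(-7 + I) = I + (112 - 16*I) = 112 - 15*I)
u(D) = -3*D (u(D) = (6*(-3*⅙))*D = (6*(-½))*D = -3*D)
A = -1/4235 (A = 1/((-1297 + 1975) + (112 - 15*335)) = 1/(678 + (112 - 5025)) = 1/(678 - 4913) = 1/(-4235) = -1/4235 ≈ -0.00023613)
A + u(1385) = -1/4235 - 3*1385 = -1/4235 - 4155 = -17596426/4235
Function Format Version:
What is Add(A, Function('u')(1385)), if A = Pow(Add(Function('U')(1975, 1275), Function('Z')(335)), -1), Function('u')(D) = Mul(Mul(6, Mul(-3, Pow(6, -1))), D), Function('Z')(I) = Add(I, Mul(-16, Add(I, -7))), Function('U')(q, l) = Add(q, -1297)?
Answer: Rational(-17596426, 4235) ≈ -4155.0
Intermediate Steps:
Function('U')(q, l) = Add(-1297, q)
Function('Z')(I) = Add(112, Mul(-15, I)) (Function('Z')(I) = Add(I, Mul(-16, Add(-7, I))) = Add(I, Add(112, Mul(-16, I))) = Add(112, Mul(-15, I)))
Function('u')(D) = Mul(-3, D) (Function('u')(D) = Mul(Mul(6, Mul(-3, Rational(1, 6))), D) = Mul(Mul(6, Rational(-1, 2)), D) = Mul(-3, D))
A = Rational(-1, 4235) (A = Pow(Add(Add(-1297, 1975), Add(112, Mul(-15, 335))), -1) = Pow(Add(678, Add(112, -5025)), -1) = Pow(Add(678, -4913), -1) = Pow(-4235, -1) = Rational(-1, 4235) ≈ -0.00023613)
Add(A, Function('u')(1385)) = Add(Rational(-1, 4235), Mul(-3, 1385)) = Add(Rational(-1, 4235), -4155) = Rational(-17596426, 4235)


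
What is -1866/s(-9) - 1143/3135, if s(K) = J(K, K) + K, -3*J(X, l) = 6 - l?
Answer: 972318/7315 ≈ 132.92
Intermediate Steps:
J(X, l) = -2 + l/3 (J(X, l) = -(6 - l)/3 = -2 + l/3)
s(K) = -2 + 4*K/3 (s(K) = (-2 + K/3) + K = -2 + 4*K/3)
-1866/s(-9) - 1143/3135 = -1866/(-2 + (4/3)*(-9)) - 1143/3135 = -1866/(-2 - 12) - 1143*1/3135 = -1866/(-14) - 381/1045 = -1866*(-1/14) - 381/1045 = 933/7 - 381/1045 = 972318/7315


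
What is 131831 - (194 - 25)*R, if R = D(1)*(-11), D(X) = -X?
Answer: 129972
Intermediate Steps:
R = 11 (R = -1*1*(-11) = -1*(-11) = 11)
131831 - (194 - 25)*R = 131831 - (194 - 25)*11 = 131831 - 169*11 = 131831 - 1*1859 = 131831 - 1859 = 129972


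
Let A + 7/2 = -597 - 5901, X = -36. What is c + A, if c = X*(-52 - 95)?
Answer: -2419/2 ≈ -1209.5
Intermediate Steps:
c = 5292 (c = -36*(-52 - 95) = -36*(-147) = 5292)
A = -13003/2 (A = -7/2 + (-597 - 5901) = -7/2 - 6498 = -13003/2 ≈ -6501.5)
c + A = 5292 - 13003/2 = -2419/2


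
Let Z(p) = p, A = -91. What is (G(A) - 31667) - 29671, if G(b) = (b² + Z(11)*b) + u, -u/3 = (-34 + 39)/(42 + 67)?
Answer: -5892337/109 ≈ -54058.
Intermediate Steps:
u = -15/109 (u = -3*(-34 + 39)/(42 + 67) = -15/109 ≈ -0.13761)
G(b) = -15/109 + b² + 11*b (G(b) = (b² + 11*b) - 15/109 = -15/109 + b² + 11*b)
(G(A) - 31667) - 29671 = ((-15/109 + (-91)² + 11*(-91)) - 31667) - 29671 = ((-15/109 + 8281 - 1001) - 31667) - 29671 = (793505/109 - 31667) - 29671 = -2658198/109 - 29671 = -5892337/109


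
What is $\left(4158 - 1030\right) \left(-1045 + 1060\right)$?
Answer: $46920$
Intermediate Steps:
$\left(4158 - 1030\right) \left(-1045 + 1060\right) = 3128 \cdot 15 = 46920$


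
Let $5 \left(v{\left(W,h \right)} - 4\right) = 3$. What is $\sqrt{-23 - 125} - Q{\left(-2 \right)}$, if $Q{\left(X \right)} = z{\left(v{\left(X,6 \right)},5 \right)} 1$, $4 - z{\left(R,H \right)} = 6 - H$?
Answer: $-3 + 2 i \sqrt{37} \approx -3.0 + 12.166 i$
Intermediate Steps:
$v{\left(W,h \right)} = \frac{23}{5}$ ($v{\left(W,h \right)} = 4 + \frac{1}{5} \cdot 3 = 4 + \frac{3}{5} = \frac{23}{5}$)
$z{\left(R,H \right)} = -2 + H$ ($z{\left(R,H \right)} = 4 - \left(6 - H\right) = 4 + \left(-6 + H\right) = -2 + H$)
$Q{\left(X \right)} = 3$ ($Q{\left(X \right)} = \left(-2 + 5\right) 1 = 3 \cdot 1 = 3$)
$\sqrt{-23 - 125} - Q{\left(-2 \right)} = \sqrt{-23 - 125} - 3 = \sqrt{-148} - 3 = 2 i \sqrt{37} - 3 = -3 + 2 i \sqrt{37}$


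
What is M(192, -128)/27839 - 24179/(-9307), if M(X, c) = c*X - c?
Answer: 10867845/6319453 ≈ 1.7197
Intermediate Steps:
M(X, c) = -c + X*c (M(X, c) = X*c - c = -c + X*c)
M(192, -128)/27839 - 24179/(-9307) = -128*(-1 + 192)/27839 - 24179/(-9307) = -128*191*(1/27839) - 24179*(-1/9307) = -24448*1/27839 + 24179/9307 = -24448/27839 + 24179/9307 = 10867845/6319453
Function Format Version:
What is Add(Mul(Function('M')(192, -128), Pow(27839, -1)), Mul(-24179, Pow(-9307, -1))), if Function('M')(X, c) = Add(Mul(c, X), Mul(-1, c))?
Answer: Rational(10867845, 6319453) ≈ 1.7197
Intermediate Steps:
Function('M')(X, c) = Add(Mul(-1, c), Mul(X, c)) (Function('M')(X, c) = Add(Mul(X, c), Mul(-1, c)) = Add(Mul(-1, c), Mul(X, c)))
Add(Mul(Function('M')(192, -128), Pow(27839, -1)), Mul(-24179, Pow(-9307, -1))) = Add(Mul(Mul(-128, Add(-1, 192)), Pow(27839, -1)), Mul(-24179, Pow(-9307, -1))) = Add(Mul(Mul(-128, 191), Rational(1, 27839)), Mul(-24179, Rational(-1, 9307))) = Add(Mul(-24448, Rational(1, 27839)), Rational(24179, 9307)) = Add(Rational(-24448, 27839), Rational(24179, 9307)) = Rational(10867845, 6319453)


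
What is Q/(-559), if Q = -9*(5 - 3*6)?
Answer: -9/43 ≈ -0.20930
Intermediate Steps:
Q = 117 (Q = -9*(5 - 18) = -9*(-13) = 117)
Q/(-559) = 117/(-559) = 117*(-1/559) = -9/43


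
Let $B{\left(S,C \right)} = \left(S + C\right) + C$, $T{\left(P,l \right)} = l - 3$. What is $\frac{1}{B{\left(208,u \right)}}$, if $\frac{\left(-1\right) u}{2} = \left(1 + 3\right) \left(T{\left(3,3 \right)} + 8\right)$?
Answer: $\frac{1}{80} \approx 0.0125$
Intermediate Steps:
$T{\left(P,l \right)} = -3 + l$
$u = -64$ ($u = - 2 \left(1 + 3\right) \left(\left(-3 + 3\right) + 8\right) = - 2 \cdot 4 \left(0 + 8\right) = - 2 \cdot 4 \cdot 8 = \left(-2\right) 32 = -64$)
$B{\left(S,C \right)} = S + 2 C$ ($B{\left(S,C \right)} = \left(C + S\right) + C = S + 2 C$)
$\frac{1}{B{\left(208,u \right)}} = \frac{1}{208 + 2 \left(-64\right)} = \frac{1}{208 - 128} = \frac{1}{80}$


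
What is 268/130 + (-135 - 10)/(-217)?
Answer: 38503/14105 ≈ 2.7297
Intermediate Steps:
268/130 + (-135 - 10)/(-217) = 268*(1/130) - 145*(-1/217) = 134/65 + 145/217 = 38503/14105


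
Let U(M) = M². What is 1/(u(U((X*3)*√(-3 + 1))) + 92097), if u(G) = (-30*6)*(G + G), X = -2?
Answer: 1/118017 ≈ 8.4733e-6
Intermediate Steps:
u(G) = -360*G
1/(u(U((X*3)*√(-3 + 1))) + 92097) = 1/(-360*((-2*3)*√(-3 + 1))² + 92097) = 1/(-360*(-6*I*√2)² + 92097) = 1/(-360*(-72) + 92097) = 1/(25920 + 92097) = 1/118017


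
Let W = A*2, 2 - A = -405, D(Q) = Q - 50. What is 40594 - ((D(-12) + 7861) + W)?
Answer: 31981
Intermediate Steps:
D(Q) = -50 + Q
A = 407 (A = 2 - 1*(-405) = 2 + 405 = 407)
W = 814 (W = 407*2 = 814)
40594 - ((D(-12) + 7861) + W) = 40594 - (((-50 - 12) + 7861) + 814) = 40594 - ((-62 + 7861) + 814) = 40594 - (7799 + 814) = 40594 - 1*8613 = 40594 - 8613 = 31981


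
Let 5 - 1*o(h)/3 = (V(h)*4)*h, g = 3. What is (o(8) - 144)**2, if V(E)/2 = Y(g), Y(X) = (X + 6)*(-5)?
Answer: 72437121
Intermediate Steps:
Y(X) = -30 - 5*X (Y(X) = (6 + X)*(-5) = -30 - 5*X)
V(E) = -90 (V(E) = 2*(-30 - 5*3) = 2*(-30 - 15) = 2*(-45) = -90)
o(h) = 15 + 1080*h (o(h) = 15 - 3*(-90*4)*h = 15 - (-1080)*h = 15 + 1080*h)
(o(8) - 144)**2 = ((15 + 1080*8) - 144)**2 = ((15 + 8640) - 144)**2 = (8655 - 144)**2 = 8511**2 = 72437121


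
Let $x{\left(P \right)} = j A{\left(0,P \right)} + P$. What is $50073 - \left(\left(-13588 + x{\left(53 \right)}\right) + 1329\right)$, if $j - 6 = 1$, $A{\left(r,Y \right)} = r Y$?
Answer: $62279$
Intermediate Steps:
$A{\left(r,Y \right)} = Y r$
$j = 7$ ($j = 6 + 1 = 7$)
$x{\left(P \right)} = P$ ($x{\left(P \right)} = 7 P 0 + P = 7 \cdot 0 + P = 0 + P = P$)
$50073 - \left(\left(-13588 + x{\left(53 \right)}\right) + 1329\right) = 50073 - \left(\left(-13588 + 53\right) + 1329\right) = 50073 - \left(-13535 + 1329\right) = 50073 - -12206 = 50073 + 12206 = 62279$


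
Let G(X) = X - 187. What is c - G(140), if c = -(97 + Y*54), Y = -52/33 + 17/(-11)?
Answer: 1304/11 ≈ 118.55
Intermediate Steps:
G(X) = -187 + X
Y = -103/33 (Y = -52*1/33 + 17*(-1/11) = -52/33 - 17/11 = -103/33 ≈ -3.1212)
c = 787/11 (c = -(97 - 103/33*54) = -(97 - 1854/11) = -1*(-787/11) = 787/11 ≈ 71.545)
c - G(140) = 787/11 - (-187 + 140) = 787/11 - 1*(-47) = 787/11 + 47 = 1304/11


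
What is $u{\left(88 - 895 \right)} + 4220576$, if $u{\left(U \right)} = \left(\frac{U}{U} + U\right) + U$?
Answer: $4218963$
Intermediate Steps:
$u{\left(U \right)} = 1 + 2 U$ ($u{\left(U \right)} = \left(1 + U\right) + U = 1 + 2 U$)
$u{\left(88 - 895 \right)} + 4220576 = \left(1 + 2 \left(88 - 895\right)\right) + 4220576 = \left(1 + 2 \left(-807\right)\right) + 4220576 = \left(1 - 1614\right) + 4220576 = -1613 + 4220576 = 4218963$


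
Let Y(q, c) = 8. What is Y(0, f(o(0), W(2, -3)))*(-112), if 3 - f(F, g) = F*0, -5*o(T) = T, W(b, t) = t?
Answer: -896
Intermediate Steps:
o(T) = -T/5
f(F, g) = 3 (f(F, g) = 3 - F*0 = 3 - 1*0 = 3 + 0 = 3)
Y(0, f(o(0), W(2, -3)))*(-112) = 8*(-112) = -896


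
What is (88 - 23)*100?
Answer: 6500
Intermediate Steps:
(88 - 23)*100 = 65*100 = 6500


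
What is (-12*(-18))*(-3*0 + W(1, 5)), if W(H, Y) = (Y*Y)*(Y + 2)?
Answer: 37800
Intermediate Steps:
W(H, Y) = Y²*(2 + Y)
(-12*(-18))*(-3*0 + W(1, 5)) = (-12*(-18))*(-3*0 + 5²*(2 + 5)) = 216*(0 + 25*7) = 216*(0 + 175) = 216*175 = 37800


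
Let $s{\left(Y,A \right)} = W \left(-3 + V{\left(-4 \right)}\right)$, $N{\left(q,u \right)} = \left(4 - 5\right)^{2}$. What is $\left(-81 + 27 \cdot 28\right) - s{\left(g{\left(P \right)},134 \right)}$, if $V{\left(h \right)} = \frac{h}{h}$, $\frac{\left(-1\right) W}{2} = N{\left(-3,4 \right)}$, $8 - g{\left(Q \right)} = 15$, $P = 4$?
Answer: $671$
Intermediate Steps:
$N{\left(q,u \right)} = 1$ ($N{\left(q,u \right)} = \left(-1\right)^{2} = 1$)
$g{\left(Q \right)} = -7$ ($g{\left(Q \right)} = 8 - 15 = -7$)
$W = -2$ ($W = \left(-2\right) 1 = -2$)
$V{\left(h \right)} = 1$
$s{\left(Y,A \right)} = 4$ ($s{\left(Y,A \right)} = - 2 \left(-3 + 1\right) = \left(-2\right) \left(-2\right) = 4$)
$\left(-81 + 27 \cdot 28\right) - s{\left(g{\left(P \right)},134 \right)} = \left(-81 + 27 \cdot 28\right) - 4 = \left(-81 + 756\right) - 4 = 675 - 4 = 671$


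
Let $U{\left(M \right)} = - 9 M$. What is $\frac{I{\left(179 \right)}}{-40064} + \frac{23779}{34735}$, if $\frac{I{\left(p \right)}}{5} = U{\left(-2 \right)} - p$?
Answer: $\frac{980643531}{1391623040} \approx 0.70468$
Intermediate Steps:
$I{\left(p \right)} = 90 - 5 p$ ($I{\left(p \right)} = 5 \left(\left(-9\right) \left(-2\right) - p\right) = 5 \left(18 - p\right) = 90 - 5 p$)
$\frac{I{\left(179 \right)}}{-40064} + \frac{23779}{34735} = \frac{90 - 895}{-40064} + \frac{23779}{34735} = \left(90 - 895\right) \left(- \frac{1}{40064}\right) + 23779 \cdot \frac{1}{34735} = \left(-805\right) \left(- \frac{1}{40064}\right) + \frac{23779}{34735} = \frac{805}{40064} + \frac{23779}{34735} = \frac{980643531}{1391623040}$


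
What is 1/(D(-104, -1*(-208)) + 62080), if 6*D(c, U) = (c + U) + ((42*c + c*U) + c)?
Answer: 3/173240 ≈ 1.7317e-5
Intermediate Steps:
D(c, U) = U/6 + 22*c/3 + U*c/6 (D(c, U) = ((c + U) + ((42*c + c*U) + c))/6 = ((U + c) + ((42*c + U*c) + c))/6 = ((U + c) + (43*c + U*c))/6 = (U + 44*c + U*c)/6 = U/6 + 22*c/3 + U*c/6)
1/(D(-104, -1*(-208)) + 62080) = 1/(((-1*(-208))/6 + (22/3)*(-104) + (⅙)*(-1*(-208))*(-104)) + 62080) = 1/(((⅙)*208 - 2288/3 + (⅙)*208*(-104)) + 62080) = 1/((104/3 - 2288/3 - 10816/3) + 62080) = 1/(-13000/3 + 62080) = 1/(173240/3) = 3/173240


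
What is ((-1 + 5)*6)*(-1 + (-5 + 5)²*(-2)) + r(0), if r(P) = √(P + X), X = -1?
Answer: -24 + I ≈ -24.0 + 1.0*I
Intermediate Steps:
r(P) = √(-1 + P) (r(P) = √(P - 1) = √(-1 + P))
((-1 + 5)*6)*(-1 + (-5 + 5)²*(-2)) + r(0) = ((-1 + 5)*6)*(-1 + (-5 + 5)²*(-2)) + √(-1 + 0) = (4*6)*(-1 + 0²*(-2)) + √(-1) = 24*(-1 + 0*(-2)) + I = 24*(-1 + 0) + I = 24*(-1) + I = -24 + I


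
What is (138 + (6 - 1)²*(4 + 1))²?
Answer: 69169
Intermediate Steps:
(138 + (6 - 1)²*(4 + 1))² = (138 + 5²*5)² = (138 + 25*5)² = (138 + 125)² = 263² = 69169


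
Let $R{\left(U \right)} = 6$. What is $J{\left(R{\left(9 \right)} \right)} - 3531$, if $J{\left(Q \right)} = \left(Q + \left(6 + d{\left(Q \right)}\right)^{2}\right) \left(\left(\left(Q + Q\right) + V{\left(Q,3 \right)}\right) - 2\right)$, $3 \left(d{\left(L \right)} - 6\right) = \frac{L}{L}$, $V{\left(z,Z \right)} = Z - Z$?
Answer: $- \frac{17549}{9} \approx -1949.9$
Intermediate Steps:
$V{\left(z,Z \right)} = 0$
$d{\left(L \right)} = \frac{19}{3}$ ($d{\left(L \right)} = 6 + \frac{L \frac{1}{L}}{3} = 6 + \frac{1}{3} \cdot 1 = 6 + \frac{1}{3} = \frac{19}{3}$)
$J{\left(Q \right)} = \left(-2 + 2 Q\right) \left(\frac{1369}{9} + Q\right)$ ($J{\left(Q \right)} = \left(Q + \left(6 + \frac{19}{3}\right)^{2}\right) \left(\left(\left(Q + Q\right) + 0\right) - 2\right) = \left(Q + \left(\frac{37}{3}\right)^{2}\right) \left(\left(2 Q + 0\right) - 2\right) = \left(Q + \frac{1369}{9}\right) \left(2 Q - 2\right) = \left(\frac{1369}{9} + Q\right) \left(-2 + 2 Q\right) = \left(-2 + 2 Q\right) \left(\frac{1369}{9} + Q\right)$)
$J{\left(R{\left(9 \right)} \right)} - 3531 = \left(- \frac{2738}{9} + 2 \cdot 6^{2} + \frac{2720}{9} \cdot 6\right) - 3531 = \left(- \frac{2738}{9} + 2 \cdot 36 + \frac{5440}{3}\right) - 3531 = \left(- \frac{2738}{9} + 72 + \frac{5440}{3}\right) - 3531 = \frac{14230}{9} - 3531 = - \frac{17549}{9}$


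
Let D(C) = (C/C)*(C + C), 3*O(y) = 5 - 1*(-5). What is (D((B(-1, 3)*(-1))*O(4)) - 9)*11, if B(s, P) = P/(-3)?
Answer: -77/3 ≈ -25.667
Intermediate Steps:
B(s, P) = -P/3 (B(s, P) = P*(-1/3) = -P/3)
O(y) = 10/3 (O(y) = (5 - 1*(-5))/3 = (5 + 5)/3 = (1/3)*10 = 10/3)
D(C) = 2*C (D(C) = 1*(2*C) = 2*C)
(D((B(-1, 3)*(-1))*O(4)) - 9)*11 = (2*((-1/3*3*(-1))*(10/3)) - 9)*11 = (2*(-1*(-1)*(10/3)) - 9)*11 = (2*(1*(10/3)) - 9)*11 = (2*(10/3) - 9)*11 = (20/3 - 9)*11 = -7/3*11 = -77/3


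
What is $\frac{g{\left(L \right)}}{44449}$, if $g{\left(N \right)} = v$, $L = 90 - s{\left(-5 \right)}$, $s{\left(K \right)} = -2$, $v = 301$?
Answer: $\frac{301}{44449} \approx 0.0067718$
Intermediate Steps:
$L = 92$ ($L = 90 - -2 = 90 + 2 = 92$)
$g{\left(N \right)} = 301$
$\frac{g{\left(L \right)}}{44449} = \frac{301}{44449}$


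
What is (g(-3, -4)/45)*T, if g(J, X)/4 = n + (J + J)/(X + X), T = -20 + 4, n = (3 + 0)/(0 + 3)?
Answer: -112/45 ≈ -2.4889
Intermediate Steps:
n = 1 (n = 3/3 = 3*(⅓) = 1)
T = -16
g(J, X) = 4 + 4*J/X (g(J, X) = 4*(1 + (J + J)/(X + X)) = 4*(1 + (2*J)/((2*X))) = 4*(1 + (2*J)*(1/(2*X))) = 4*(1 + J/X) = 4 + 4*J/X)
(g(-3, -4)/45)*T = ((4 + 4*(-3)/(-4))/45)*(-16) = ((4 + 4*(-3)*(-¼))/45)*(-16) = ((4 + 3)/45)*(-16) = ((1/45)*7)*(-16) = (7/45)*(-16) = -112/45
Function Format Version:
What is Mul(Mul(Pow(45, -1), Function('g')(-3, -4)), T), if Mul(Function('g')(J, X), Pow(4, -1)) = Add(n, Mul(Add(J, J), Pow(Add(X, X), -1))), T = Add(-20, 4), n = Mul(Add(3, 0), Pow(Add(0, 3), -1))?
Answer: Rational(-112, 45) ≈ -2.4889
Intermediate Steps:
n = 1 (n = Mul(3, Pow(3, -1)) = Mul(3, Rational(1, 3)) = 1)
T = -16
Function('g')(J, X) = Add(4, Mul(4, J, Pow(X, -1))) (Function('g')(J, X) = Mul(4, Add(1, Mul(Add(J, J), Pow(Add(X, X), -1)))) = Mul(4, Add(1, Mul(Mul(2, J), Pow(Mul(2, X), -1)))) = Mul(4, Add(1, Mul(Mul(2, J), Mul(Rational(1, 2), Pow(X, -1))))) = Mul(4, Add(1, Mul(J, Pow(X, -1)))) = Add(4, Mul(4, J, Pow(X, -1))))
Mul(Mul(Pow(45, -1), Function('g')(-3, -4)), T) = Mul(Mul(Pow(45, -1), Add(4, Mul(4, -3, Pow(-4, -1)))), -16) = Mul(Mul(Rational(1, 45), Add(4, Mul(4, -3, Rational(-1, 4)))), -16) = Mul(Mul(Rational(1, 45), Add(4, 3)), -16) = Mul(Mul(Rational(1, 45), 7), -16) = Mul(Rational(7, 45), -16) = Rational(-112, 45)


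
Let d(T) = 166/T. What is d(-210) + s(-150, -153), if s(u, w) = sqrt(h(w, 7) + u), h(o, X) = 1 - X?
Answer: -83/105 + 2*I*sqrt(39) ≈ -0.79048 + 12.49*I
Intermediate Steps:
s(u, w) = sqrt(-6 + u) (s(u, w) = sqrt((1 - 1*7) + u) = sqrt((1 - 7) + u) = sqrt(-6 + u))
d(-210) + s(-150, -153) = 166/(-210) + sqrt(-6 - 150) = 166*(-1/210) + sqrt(-156) = -83/105 + 2*I*sqrt(39)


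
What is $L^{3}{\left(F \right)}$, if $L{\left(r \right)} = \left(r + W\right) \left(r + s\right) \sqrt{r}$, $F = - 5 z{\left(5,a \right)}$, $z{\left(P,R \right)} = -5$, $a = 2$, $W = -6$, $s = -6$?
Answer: $5880735125$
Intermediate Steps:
$F = 25$ ($F = \left(-5\right) \left(-5\right) = 25$)
$L{\left(r \right)} = \sqrt{r} \left(-6 + r\right)^{2}$ ($L{\left(r \right)} = \left(r - 6\right) \left(r - 6\right) \sqrt{r} = \left(-6 + r\right) \left(-6 + r\right) \sqrt{r} = \left(-6 + r\right)^{2} \sqrt{r} = \sqrt{r} \left(-6 + r\right)^{2}$)
$L^{3}{\left(F \right)} = \left(\sqrt{25} \left(36 + 25^{2} - 300\right)\right)^{3} = \left(5 \left(36 + 625 - 300\right)\right)^{3} = \left(5 \cdot 361\right)^{3} = 1805^{3} = 5880735125$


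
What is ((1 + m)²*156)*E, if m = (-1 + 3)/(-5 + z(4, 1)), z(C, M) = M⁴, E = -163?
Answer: -6357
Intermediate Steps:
m = -½ (m = (-1 + 3)/(-5 + 1⁴) = 2/(-5 + 1) = 2/(-4) = 2*(-¼) = -½ ≈ -0.50000)
((1 + m)²*156)*E = ((1 - ½)²*156)*(-163) = ((½)²*156)*(-163) = ((¼)*156)*(-163) = 39*(-163) = -6357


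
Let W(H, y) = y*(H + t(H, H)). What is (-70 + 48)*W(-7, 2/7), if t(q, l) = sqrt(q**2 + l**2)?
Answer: 44 - 44*sqrt(2) ≈ -18.225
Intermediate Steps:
t(q, l) = sqrt(l**2 + q**2)
W(H, y) = y*(H + sqrt(2)*sqrt(H**2)) (W(H, y) = y*(H + sqrt(H**2 + H**2)) = y*(H + sqrt(2*H**2)) = y*(H + sqrt(2)*sqrt(H**2)))
(-70 + 48)*W(-7, 2/7) = (-70 + 48)*((2/7)*(-7 + sqrt(2)*sqrt((-7)**2))) = -22*2*(1/7)*(-7 + sqrt(2)*sqrt(49)) = -44*(-7 + sqrt(2)*7)/7 = -44*(-7 + 7*sqrt(2))/7 = -22*(-2 + 2*sqrt(2)) = 44 - 44*sqrt(2)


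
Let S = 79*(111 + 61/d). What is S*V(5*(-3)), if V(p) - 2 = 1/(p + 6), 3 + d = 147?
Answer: 21548435/1296 ≈ 16627.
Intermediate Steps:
d = 144 (d = -3 + 147 = 144)
V(p) = 2 + 1/(6 + p) (V(p) = 2 + 1/(p + 6) = 2 + 1/(6 + p))
S = 1267555/144 (S = 79*(111 + 61/144) = 79*(16045/144) = 1267555/144 ≈ 8802.5)
S*V(5*(-3)) = 1267555*((13 + 2*(5*(-3)))/(6 + 5*(-3)))/144 = 1267555*((13 + 2*(-15))/(6 - 15))/144 = 1267555*((13 - 30)/(-9))/144 = 1267555*(-⅑*(-17))/144 = (1267555/144)*(17/9) = 21548435/1296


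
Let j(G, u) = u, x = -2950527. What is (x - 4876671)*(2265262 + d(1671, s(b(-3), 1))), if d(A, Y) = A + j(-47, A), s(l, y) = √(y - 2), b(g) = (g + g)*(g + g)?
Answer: -17756812691592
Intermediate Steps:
b(g) = 4*g² (b(g) = (2*g)*(2*g) = 4*g²)
s(l, y) = √(-2 + y)
d(A, Y) = 2*A (d(A, Y) = A + A = 2*A)
(x - 4876671)*(2265262 + d(1671, s(b(-3), 1))) = (-2950527 - 4876671)*(2265262 + 2*1671) = -7827198*(2265262 + 3342) = -7827198*2268604 = -17756812691592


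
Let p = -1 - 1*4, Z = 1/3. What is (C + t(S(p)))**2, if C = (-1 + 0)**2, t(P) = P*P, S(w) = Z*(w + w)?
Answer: 11881/81 ≈ 146.68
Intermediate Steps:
Z = 1/3 ≈ 0.33333
p = -5 (p = -1 - 4 = -5)
S(w) = 2*w/3 (S(w) = (w + w)/3 = (2*w)/3 = 2*w/3)
t(P) = P**2
C = 1 (C = (-1)**2 = 1)
(C + t(S(p)))**2 = (1 + ((2/3)*(-5))**2)**2 = (1 + (-10/3)**2)**2 = (1 + 100/9)**2 = (109/9)**2 = 11881/81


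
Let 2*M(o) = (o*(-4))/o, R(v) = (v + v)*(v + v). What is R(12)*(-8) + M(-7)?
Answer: -4610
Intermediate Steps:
R(v) = 4*v**2 (R(v) = (2*v)*(2*v) = 4*v**2)
M(o) = -2 (M(o) = ((o*(-4))/o)/2 = ((-4*o)/o)/2 = (1/2)*(-4) = -2)
R(12)*(-8) + M(-7) = (4*12**2)*(-8) - 2 = (4*144)*(-8) - 2 = 576*(-8) - 2 = -4608 - 2 = -4610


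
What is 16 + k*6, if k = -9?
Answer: -38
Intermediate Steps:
16 + k*6 = 16 - 9*6 = 16 - 54 = -38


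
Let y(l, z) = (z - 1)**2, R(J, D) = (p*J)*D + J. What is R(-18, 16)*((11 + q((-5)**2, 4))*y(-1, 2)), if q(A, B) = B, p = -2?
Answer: 8370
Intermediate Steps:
R(J, D) = J - 2*D*J (R(J, D) = (-2*J)*D + J = -2*D*J + J = J - 2*D*J)
y(l, z) = (-1 + z)**2
R(-18, 16)*((11 + q((-5)**2, 4))*y(-1, 2)) = (-18*(1 - 2*16))*((11 + 4)*(-1 + 2)**2) = (-18*(1 - 32))*(15*1**2) = (-18*(-31))*(15*1) = 558*15 = 8370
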